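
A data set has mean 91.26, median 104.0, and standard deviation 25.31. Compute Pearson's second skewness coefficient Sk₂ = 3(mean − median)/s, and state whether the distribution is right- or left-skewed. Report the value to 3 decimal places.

-1.510, left-skewed

Sk₂ = 3(91.26 − 104.0) / 25.31 = 3 × -12.7400 / 25.31
    = -38.2200 / 25.31 ≈ -1.510
Sk₂ < 0 ⇒ mean < median ⇒ left-skewed (negative skew).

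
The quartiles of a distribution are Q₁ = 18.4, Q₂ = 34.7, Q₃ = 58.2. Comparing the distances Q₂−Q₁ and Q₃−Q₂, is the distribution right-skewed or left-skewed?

Q₂ − Q₁ = 16.3;  Q₃ − Q₂ = 23.5
Q₃ − Q₂ > Q₂ − Q₁ ⇒ the upper half is more spread out ⇒ right-skewed.

right-skewed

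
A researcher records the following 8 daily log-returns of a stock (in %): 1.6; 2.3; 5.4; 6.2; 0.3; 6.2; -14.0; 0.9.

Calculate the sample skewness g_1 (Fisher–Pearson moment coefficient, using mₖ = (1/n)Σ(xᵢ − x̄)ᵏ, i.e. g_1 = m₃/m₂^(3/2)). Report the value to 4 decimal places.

x̄ = (1.6 + 2.3 + 5.4 + 6.2 + 0.3 + 6.2 - 14.0 + 0.9) / 8 = 1.1125
deviations (xᵢ − x̄): 0.4875, 1.1875, 4.2875, 5.0875, -0.8125, 5.0875, -15.1125, -0.2125
Σ(xᵢ − x̄)² = 300.8888 ⇒ m₂ = 300.8888/8 = 37.61109
Σ(xᵢ − x̄)³ = -3108.0923 ⇒ m₃ = -3108.0923/8 = -388.51154
m₂^(3/2) = 37.61109^(1.5) = 230.66088
g_1 = m₃ / m₂^(3/2) = -388.51154 / 230.66088 ≈ -1.6843

-1.6843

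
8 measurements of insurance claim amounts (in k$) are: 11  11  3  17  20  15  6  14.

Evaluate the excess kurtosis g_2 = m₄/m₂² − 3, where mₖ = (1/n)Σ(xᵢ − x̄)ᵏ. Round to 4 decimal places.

-0.8953

x̄ = 12.1250
Σ(xᵢ − x̄)² = 220.8750 ⇒ m₂ = 27.60938
Σ(xᵢ − x̄)⁴ = 12835.2129 ⇒ m₄ = 1604.40161
m₂² = 762.27759
g_2 = m₄/m₂² − 3 = 2.10475 − 3 ≈ -0.8953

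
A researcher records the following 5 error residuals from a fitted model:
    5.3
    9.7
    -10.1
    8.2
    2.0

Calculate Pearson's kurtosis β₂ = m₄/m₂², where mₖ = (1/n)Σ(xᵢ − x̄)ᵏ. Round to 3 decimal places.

x̄ = 3.0200
Σ(xᵢ − x̄)² = 249.8280 ⇒ m₂ = 49.96560
Σ(xᵢ − x̄)⁴ = 32369.4937 ⇒ m₄ = 6473.89875
m₂² = 2496.56118
β₂ = m₄/m₂² = 6473.89875 / 2496.56118 ≈ 2.593

2.593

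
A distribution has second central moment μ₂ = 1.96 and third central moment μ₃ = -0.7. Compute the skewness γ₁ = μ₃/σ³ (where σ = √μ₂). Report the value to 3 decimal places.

-0.255

σ = √μ₂ = √1.96 = 1.40000
σ³ = μ₂^(3/2) = 2.74400
γ₁ = μ₃/σ³ = -0.7 / 2.74400 ≈ -0.255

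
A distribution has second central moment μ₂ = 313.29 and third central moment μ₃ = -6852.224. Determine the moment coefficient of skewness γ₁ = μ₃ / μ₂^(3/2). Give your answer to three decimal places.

σ = √μ₂ = √313.29 = 17.70000
σ³ = μ₂^(3/2) = 5545.23300
γ₁ = μ₃/σ³ = -6852.224 / 5545.23300 ≈ -1.236

-1.236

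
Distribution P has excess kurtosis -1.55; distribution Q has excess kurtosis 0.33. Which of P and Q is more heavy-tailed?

Higher excess kurtosis ⇒ heavier tails relative to the normal distribution.
-1.55 vs 0.33: the larger is 0.33, so Q has heavier tails. (Q is leptokurtic — heavier-than-normal tails; the other is platykurtic.)

Q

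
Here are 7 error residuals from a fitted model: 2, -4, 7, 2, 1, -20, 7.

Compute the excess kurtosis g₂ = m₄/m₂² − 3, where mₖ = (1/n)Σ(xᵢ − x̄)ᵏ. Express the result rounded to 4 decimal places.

x̄ = -0.7143
Σ(xᵢ − x̄)² = 519.4286 ⇒ m₂ = 74.20408
Σ(xᵢ − x̄)⁴ = 145655.1254 ⇒ m₄ = 20807.87505
m₂² = 5506.24573
g₂ = m₄/m₂² − 3 = 3.77896 − 3 ≈ 0.7790

0.7790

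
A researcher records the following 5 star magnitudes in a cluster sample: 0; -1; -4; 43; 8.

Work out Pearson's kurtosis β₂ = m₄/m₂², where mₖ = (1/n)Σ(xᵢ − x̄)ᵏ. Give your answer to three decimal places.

2.981

x̄ = 9.2000
Σ(xᵢ − x̄)² = 1506.8000 ⇒ m₂ = 301.36000
Σ(xᵢ − x̄)⁴ = 1353519.0560 ⇒ m₄ = 270703.81120
m₂² = 90817.84960
β₂ = m₄/m₂² = 270703.81120 / 90817.84960 ≈ 2.981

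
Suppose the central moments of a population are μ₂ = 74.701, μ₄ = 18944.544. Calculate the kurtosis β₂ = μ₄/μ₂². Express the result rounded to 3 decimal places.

3.395

μ₂² = 74.701² = 5580.23940
μ₄/μ₂² = 18944.544 / 5580.23940 = 3.39493
β₂ ≈ 3.395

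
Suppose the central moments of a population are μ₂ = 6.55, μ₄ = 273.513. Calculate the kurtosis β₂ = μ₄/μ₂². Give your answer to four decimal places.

6.3752

μ₂² = 6.55² = 42.90250
μ₄/μ₂² = 273.513 / 42.90250 = 6.37522
β₂ ≈ 6.3752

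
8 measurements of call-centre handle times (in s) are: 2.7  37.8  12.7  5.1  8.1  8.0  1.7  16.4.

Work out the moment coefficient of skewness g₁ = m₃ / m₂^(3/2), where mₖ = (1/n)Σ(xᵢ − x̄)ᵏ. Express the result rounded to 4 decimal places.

1.5483

x̄ = (2.7 + 37.8 + 12.7 + 5.1 + 8.1 + 8.0 + 1.7 + 16.4) / 8 = 11.5625
deviations (xᵢ − x̄): -8.8625, 26.2375, 1.1375, -6.4625, -3.4625, -3.5625, -9.8625, 4.8375
Σ(xᵢ − x̄)² = 955.3587 ⇒ m₂ = 955.3587/8 = 119.41984
Σ(xᵢ − x̄)³ = 16164.7053 ⇒ m₃ = 16164.7053/8 = 2020.58816
m₂^(3/2) = 119.41984^(1.5) = 1305.01273
g₁ = m₃ / m₂^(3/2) = 2020.58816 / 1305.01273 ≈ 1.5483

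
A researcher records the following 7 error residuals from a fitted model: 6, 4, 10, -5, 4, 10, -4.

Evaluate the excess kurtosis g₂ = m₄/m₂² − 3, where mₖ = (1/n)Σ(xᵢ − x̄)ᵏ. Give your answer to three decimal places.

-1.240

x̄ = 3.5714
Σ(xᵢ − x̄)² = 219.7143 ⇒ m₂ = 31.38776
Σ(xᵢ − x̄)⁴ = 12134.6997 ⇒ m₄ = 1733.52853
m₂² = 985.19117
g₂ = m₄/m₂² − 3 = 1.75959 − 3 ≈ -1.240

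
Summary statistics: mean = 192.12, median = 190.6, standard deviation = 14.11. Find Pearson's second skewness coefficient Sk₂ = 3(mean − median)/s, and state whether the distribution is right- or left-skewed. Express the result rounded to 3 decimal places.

0.323, right-skewed

Sk₂ = 3(192.12 − 190.6) / 14.11 = 3 × 1.5200 / 14.11
    = 4.5600 / 14.11 ≈ 0.323
Sk₂ > 0 ⇒ mean > median ⇒ right-skewed (positive skew).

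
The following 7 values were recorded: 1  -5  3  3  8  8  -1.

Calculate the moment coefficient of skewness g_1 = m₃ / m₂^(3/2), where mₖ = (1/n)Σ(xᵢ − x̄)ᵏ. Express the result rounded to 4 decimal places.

-0.1871

x̄ = (1 - 5 + 3 + 3 + 8 + 8 - 1) / 7 = 2.4286
deviations (xᵢ − x̄): -1.4286, -7.4286, 0.5714, 0.5714, 5.5714, 5.5714, -3.4286
Σ(xᵢ − x̄)² = 131.7143 ⇒ m₂ = 131.7143/7 = 18.81633
Σ(xᵢ − x̄)³ = -106.8980 ⇒ m₃ = -106.8980/7 = -15.27114
m₂^(3/2) = 18.81633^(1.5) = 81.62107
g_1 = m₃ / m₂^(3/2) = -15.27114 / 81.62107 ≈ -0.1871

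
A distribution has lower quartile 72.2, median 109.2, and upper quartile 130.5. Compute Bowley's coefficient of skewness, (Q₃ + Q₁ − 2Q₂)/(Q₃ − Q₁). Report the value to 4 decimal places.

-0.2693

numerator: Q₃ + Q₁ − 2Q₂ = 130.5 + 72.2 − 2×109.2 = -15.7000
denominator: Q₃ − Q₁ = 130.5 − 72.2 = 58.3000
Bowley skewness = -15.7000 / 58.3000 ≈ -0.2693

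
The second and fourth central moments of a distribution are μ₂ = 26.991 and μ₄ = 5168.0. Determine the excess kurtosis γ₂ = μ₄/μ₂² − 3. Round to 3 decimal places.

4.094

μ₂² = 26.991² = 728.51408
μ₄/μ₂² = 5168.0 / 728.51408 = 7.09389
γ₂ = 7.09389 − 3 ≈ 4.094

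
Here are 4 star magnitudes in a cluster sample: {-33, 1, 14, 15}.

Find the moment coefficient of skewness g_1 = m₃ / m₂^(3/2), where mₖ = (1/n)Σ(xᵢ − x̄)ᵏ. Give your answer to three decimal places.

-0.902

x̄ = (-33 + 1 + 14 + 15) / 4 = -0.7500
deviations (xᵢ − x̄): -32.2500, 1.7500, 14.7500, 15.7500
Σ(xᵢ − x̄)² = 1508.7500 ⇒ m₂ = 1508.7500/4 = 377.18750
Σ(xᵢ − x̄)³ = -26420.6250 ⇒ m₃ = -26420.6250/4 = -6605.15625
m₂^(3/2) = 377.18750^(1.5) = 7325.47748
g_1 = m₃ / m₂^(3/2) = -6605.15625 / 7325.47748 ≈ -0.902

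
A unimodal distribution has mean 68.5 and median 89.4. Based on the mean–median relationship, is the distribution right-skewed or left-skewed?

left-skewed

mean − median = 68.5 − 89.4 = -20.9
mean < median ⇒ the longer tail is on the left ⇒ left-skewed (negatively skewed).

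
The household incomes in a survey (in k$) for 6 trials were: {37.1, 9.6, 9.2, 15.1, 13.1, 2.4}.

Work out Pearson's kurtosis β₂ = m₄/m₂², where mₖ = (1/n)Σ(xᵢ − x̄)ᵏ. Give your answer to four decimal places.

3.3997

x̄ = 14.4167
Σ(xᵢ − x̄)² = 711.5483 ⇒ m₂ = 118.59139
Σ(xᵢ − x̄)⁴ = 286878.3341 ⇒ m₄ = 47813.05569
m₂² = 14063.91752
β₂ = m₄/m₂² = 47813.05569 / 14063.91752 ≈ 3.3997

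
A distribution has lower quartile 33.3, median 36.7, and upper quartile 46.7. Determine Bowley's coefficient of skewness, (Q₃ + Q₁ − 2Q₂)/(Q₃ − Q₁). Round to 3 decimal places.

numerator: Q₃ + Q₁ − 2Q₂ = 46.7 + 33.3 − 2×36.7 = 6.6000
denominator: Q₃ − Q₁ = 46.7 − 33.3 = 13.4000
Bowley skewness = 6.6000 / 13.4000 ≈ 0.493

0.493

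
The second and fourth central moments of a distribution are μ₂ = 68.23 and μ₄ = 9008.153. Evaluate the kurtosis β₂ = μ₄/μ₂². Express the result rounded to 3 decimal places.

1.935

μ₂² = 68.23² = 4655.33290
μ₄/μ₂² = 9008.153 / 4655.33290 = 1.93502
β₂ ≈ 1.935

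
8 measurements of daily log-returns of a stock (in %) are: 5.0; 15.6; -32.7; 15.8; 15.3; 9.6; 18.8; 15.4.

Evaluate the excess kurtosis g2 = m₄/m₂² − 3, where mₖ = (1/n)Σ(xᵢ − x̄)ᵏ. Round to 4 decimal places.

x̄ = 7.8500
Σ(xᵢ − x̄)² = 2011.1600 ⇒ m₂ = 251.39500
Σ(xᵢ − x̄)⁴ = 2732114.5474 ⇒ m₄ = 341514.31842
m₂² = 63199.44603
g2 = m₄/m₂² − 3 = 5.40375 − 3 ≈ 2.4038

2.4038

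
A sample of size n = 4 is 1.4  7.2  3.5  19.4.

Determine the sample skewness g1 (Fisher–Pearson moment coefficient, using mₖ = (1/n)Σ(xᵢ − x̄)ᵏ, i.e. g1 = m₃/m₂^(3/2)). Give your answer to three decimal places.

0.868

x̄ = (1.4 + 7.2 + 3.5 + 19.4) / 4 = 7.8750
deviations (xᵢ − x̄): -6.4750, -0.6750, -4.3750, 11.5250
Σ(xᵢ − x̄)² = 194.3475 ⇒ m₂ = 194.3475/4 = 48.58687
Σ(xᵢ − x̄)³ = 1175.2991 ⇒ m₃ = 1175.2991/4 = 293.82478
m₂^(3/2) = 48.58687^(1.5) = 338.67134
g1 = m₃ / m₂^(3/2) = 293.82478 / 338.67134 ≈ 0.868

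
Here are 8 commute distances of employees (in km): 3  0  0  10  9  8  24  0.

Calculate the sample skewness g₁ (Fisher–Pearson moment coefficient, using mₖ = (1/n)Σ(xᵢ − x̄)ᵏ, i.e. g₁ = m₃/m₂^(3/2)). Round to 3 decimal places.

x̄ = (3 + 0 + 0 + 10 + 9 + 8 + 24 + 0) / 8 = 6.7500
deviations (xᵢ − x̄): -3.7500, -6.7500, -6.7500, 3.2500, 2.2500, 1.2500, 17.2500, -6.7500
Σ(xᵢ − x̄)² = 465.5000 ⇒ m₂ = 465.5000/8 = 58.18750
Σ(xᵢ − x̄)³ = 4205.2500 ⇒ m₃ = 4205.2500/8 = 525.65625
m₂^(3/2) = 58.18750^(1.5) = 443.85851
g₁ = m₃ / m₂^(3/2) = 525.65625 / 443.85851 ≈ 1.184

1.184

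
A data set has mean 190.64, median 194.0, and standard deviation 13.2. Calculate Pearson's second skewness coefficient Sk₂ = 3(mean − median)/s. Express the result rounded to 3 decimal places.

Sk₂ = 3(190.64 − 194.0) / 13.2 = 3 × -3.3600 / 13.2
    = -10.0800 / 13.2 ≈ -0.764

-0.764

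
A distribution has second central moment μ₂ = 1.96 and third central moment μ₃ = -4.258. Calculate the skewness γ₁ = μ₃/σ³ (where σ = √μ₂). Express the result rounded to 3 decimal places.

-1.552

σ = √μ₂ = √1.96 = 1.40000
σ³ = μ₂^(3/2) = 2.74400
γ₁ = μ₃/σ³ = -4.258 / 2.74400 ≈ -1.552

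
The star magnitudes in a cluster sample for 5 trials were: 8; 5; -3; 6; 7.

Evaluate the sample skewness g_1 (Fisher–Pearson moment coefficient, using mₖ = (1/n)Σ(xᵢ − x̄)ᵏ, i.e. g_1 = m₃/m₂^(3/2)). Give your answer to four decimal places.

-1.2627

x̄ = (8 + 5 - 3 + 6 + 7) / 5 = 4.6000
deviations (xᵢ − x̄): 3.4000, 0.4000, -7.6000, 1.4000, 2.4000
Σ(xᵢ − x̄)² = 77.2000 ⇒ m₂ = 77.2000/5 = 15.44000
Σ(xᵢ − x̄)³ = -383.0400 ⇒ m₃ = -383.0400/5 = -76.60800
m₂^(3/2) = 15.44000^(1.5) = 60.66957
g_1 = m₃ / m₂^(3/2) = -76.60800 / 60.66957 ≈ -1.2627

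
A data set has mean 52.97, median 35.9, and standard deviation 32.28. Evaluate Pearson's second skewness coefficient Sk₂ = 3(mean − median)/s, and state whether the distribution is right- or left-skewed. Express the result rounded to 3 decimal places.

1.586, right-skewed

Sk₂ = 3(52.97 − 35.9) / 32.28 = 3 × 17.0700 / 32.28
    = 51.2100 / 32.28 ≈ 1.586
Sk₂ > 0 ⇒ mean > median ⇒ right-skewed (positive skew).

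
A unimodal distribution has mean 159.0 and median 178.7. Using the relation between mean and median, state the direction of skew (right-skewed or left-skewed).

left-skewed

mean − median = 159.0 − 178.7 = -19.7
mean < median ⇒ the longer tail is on the left ⇒ left-skewed (negatively skewed).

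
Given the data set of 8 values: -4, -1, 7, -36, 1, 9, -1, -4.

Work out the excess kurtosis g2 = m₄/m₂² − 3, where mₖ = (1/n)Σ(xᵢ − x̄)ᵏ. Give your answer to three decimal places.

1.949

x̄ = -3.6250
Σ(xᵢ − x̄)² = 1355.8750 ⇒ m₂ = 169.48438
Σ(xᵢ − x̄)⁴ = 1137300.9941 ⇒ m₄ = 142162.62427
m₂² = 28724.95337
g2 = m₄/m₂² − 3 = 4.94910 − 3 ≈ 1.949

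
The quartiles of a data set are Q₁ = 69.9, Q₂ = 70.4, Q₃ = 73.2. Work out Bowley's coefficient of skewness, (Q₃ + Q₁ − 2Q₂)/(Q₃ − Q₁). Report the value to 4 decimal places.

0.6970

numerator: Q₃ + Q₁ − 2Q₂ = 73.2 + 69.9 − 2×70.4 = 2.3000
denominator: Q₃ − Q₁ = 73.2 − 69.9 = 3.3000
Bowley skewness = 2.3000 / 3.3000 ≈ 0.6970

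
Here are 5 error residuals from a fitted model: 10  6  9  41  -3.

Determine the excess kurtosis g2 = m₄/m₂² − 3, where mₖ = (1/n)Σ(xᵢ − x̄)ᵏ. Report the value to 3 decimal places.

-0.128

x̄ = 12.6000
Σ(xᵢ − x̄)² = 1113.2000 ⇒ m₂ = 222.64000
Σ(xᵢ − x̄)⁴ = 711874.2560 ⇒ m₄ = 142374.85120
m₂² = 49568.56960
g2 = m₄/m₂² − 3 = 2.87228 − 3 ≈ -0.128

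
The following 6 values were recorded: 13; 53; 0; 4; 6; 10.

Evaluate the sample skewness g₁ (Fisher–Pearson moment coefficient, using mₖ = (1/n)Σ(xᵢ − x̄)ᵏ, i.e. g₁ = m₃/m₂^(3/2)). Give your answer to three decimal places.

1.574

x̄ = (13 + 53 + 0 + 4 + 6 + 10) / 6 = 14.3333
deviations (xᵢ − x̄): -1.3333, 38.6667, -14.3333, -10.3333, -8.3333, -4.3333
Σ(xᵢ − x̄)² = 1897.3333 ⇒ m₂ = 1897.3333/6 = 316.22222
Σ(xᵢ − x̄)³ = 53100.4444 ⇒ m₃ = 53100.4444/6 = 8850.07407
m₂^(3/2) = 316.22222^(1.5) = 5623.26538
g₁ = m₃ / m₂^(3/2) = 8850.07407 / 5623.26538 ≈ 1.574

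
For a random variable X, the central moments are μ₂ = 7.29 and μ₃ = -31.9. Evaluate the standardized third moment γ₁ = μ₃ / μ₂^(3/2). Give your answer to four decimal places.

σ = √μ₂ = √7.29 = 2.70000
σ³ = μ₂^(3/2) = 19.68300
γ₁ = μ₃/σ³ = -31.9 / 19.68300 ≈ -1.6207

-1.6207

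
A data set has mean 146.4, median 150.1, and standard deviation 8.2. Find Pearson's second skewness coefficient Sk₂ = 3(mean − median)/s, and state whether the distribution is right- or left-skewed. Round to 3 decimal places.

-1.354, left-skewed

Sk₂ = 3(146.4 − 150.1) / 8.2 = 3 × -3.7000 / 8.2
    = -11.1000 / 8.2 ≈ -1.354
Sk₂ < 0 ⇒ mean < median ⇒ left-skewed (negative skew).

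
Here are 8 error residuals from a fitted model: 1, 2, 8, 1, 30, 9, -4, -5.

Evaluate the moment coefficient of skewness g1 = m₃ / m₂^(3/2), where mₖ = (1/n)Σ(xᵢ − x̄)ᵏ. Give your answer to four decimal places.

x̄ = (1 + 2 + 8 + 1 + 30 + 9 - 4 - 5) / 8 = 5.2500
deviations (xᵢ − x̄): -4.2500, -3.2500, 2.7500, -4.2500, 24.7500, 3.7500, -9.2500, -10.2500
Σ(xᵢ − x̄)² = 871.5000 ⇒ m₂ = 871.5000/8 = 108.93750
Σ(xᵢ − x̄)³ = 13178.2500 ⇒ m₃ = 13178.2500/8 = 1647.28125
m₂^(3/2) = 108.93750^(1.5) = 1137.01477
g1 = m₃ / m₂^(3/2) = 1647.28125 / 1137.01477 ≈ 1.4488

1.4488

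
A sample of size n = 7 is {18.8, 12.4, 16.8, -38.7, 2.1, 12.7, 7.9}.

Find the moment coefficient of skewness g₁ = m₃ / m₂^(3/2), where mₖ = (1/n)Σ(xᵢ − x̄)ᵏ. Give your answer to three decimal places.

x̄ = (18.8 + 12.4 + 16.8 - 38.7 + 2.1 + 12.7 + 7.9) / 7 = 4.5714
deviations (xᵢ − x̄): 14.2286, 7.8286, 12.2286, -43.2714, -2.4714, 8.1286, 3.3286
Σ(xᵢ − x̄)² = 2368.9543 ⇒ m₂ = 2368.9543/7 = 338.42204
Σ(xᵢ − x̄)³ = -75274.2426 ⇒ m₃ = -75274.2426/7 = -10753.46323
m₂^(3/2) = 338.42204^(1.5) = 6225.69671
g₁ = m₃ / m₂^(3/2) = -10753.46323 / 6225.69671 ≈ -1.727

-1.727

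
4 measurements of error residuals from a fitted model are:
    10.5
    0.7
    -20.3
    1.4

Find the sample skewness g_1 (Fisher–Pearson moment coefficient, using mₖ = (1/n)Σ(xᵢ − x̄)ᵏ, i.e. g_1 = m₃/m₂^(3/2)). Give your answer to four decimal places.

x̄ = (10.5 + 0.7 - 20.3 + 1.4) / 4 = -1.9250
deviations (xᵢ − x̄): 12.4250, 2.6250, -18.3750, 3.3250
Σ(xᵢ − x̄)² = 509.9675 ⇒ m₂ = 509.9675/4 = 127.49188
Σ(xᵢ − x̄)³ = -4231.1194 ⇒ m₃ = -4231.1194/4 = -1057.77984
m₂^(3/2) = 127.49188^(1.5) = 1439.54008
g_1 = m₃ / m₂^(3/2) = -1057.77984 / 1439.54008 ≈ -0.7348

-0.7348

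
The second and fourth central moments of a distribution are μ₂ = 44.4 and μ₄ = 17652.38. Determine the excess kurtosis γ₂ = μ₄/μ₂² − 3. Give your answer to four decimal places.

5.9544

μ₂² = 44.4² = 1971.36000
μ₄/μ₂² = 17652.38 / 1971.36000 = 8.95442
γ₂ = 8.95442 − 3 ≈ 5.9544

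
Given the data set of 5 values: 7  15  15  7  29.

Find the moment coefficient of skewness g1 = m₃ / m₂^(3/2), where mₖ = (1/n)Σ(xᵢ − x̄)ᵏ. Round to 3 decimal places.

x̄ = (7 + 15 + 15 + 7 + 29) / 5 = 14.6000
deviations (xᵢ − x̄): -7.6000, 0.4000, 0.4000, -7.6000, 14.4000
Σ(xᵢ − x̄)² = 323.2000 ⇒ m₂ = 323.2000/5 = 64.64000
Σ(xᵢ − x̄)³ = 2108.1600 ⇒ m₃ = 2108.1600/5 = 421.63200
m₂^(3/2) = 64.64000^(1.5) = 519.69917
g1 = m₃ / m₂^(3/2) = 421.63200 / 519.69917 ≈ 0.811

0.811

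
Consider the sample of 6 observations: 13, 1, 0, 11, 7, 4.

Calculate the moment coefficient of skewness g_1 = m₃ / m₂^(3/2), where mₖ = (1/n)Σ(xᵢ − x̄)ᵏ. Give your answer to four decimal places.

x̄ = (13 + 1 + 0 + 11 + 7 + 4) / 6 = 6.0000
deviations (xᵢ − x̄): 7.0000, -5.0000, -6.0000, 5.0000, 1.0000, -2.0000
Σ(xᵢ − x̄)² = 140.0000 ⇒ m₂ = 140.0000/6 = 23.33333
Σ(xᵢ − x̄)³ = 120.0000 ⇒ m₃ = 120.0000/6 = 20.00000
m₂^(3/2) = 23.33333^(1.5) = 112.71071
g_1 = m₃ / m₂^(3/2) = 20.00000 / 112.71071 ≈ 0.1774

0.1774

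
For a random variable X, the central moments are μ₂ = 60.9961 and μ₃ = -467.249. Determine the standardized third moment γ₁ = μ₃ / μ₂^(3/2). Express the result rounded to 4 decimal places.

σ = √μ₂ = √60.9961 = 7.81000
σ³ = μ₂^(3/2) = 476.37954
γ₁ = μ₃/σ³ = -467.249 / 476.37954 ≈ -0.9808

-0.9808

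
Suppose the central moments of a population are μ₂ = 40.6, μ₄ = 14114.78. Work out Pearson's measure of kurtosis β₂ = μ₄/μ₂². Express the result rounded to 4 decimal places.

μ₂² = 40.6² = 1648.36000
μ₄/μ₂² = 14114.78 / 1648.36000 = 8.56292
β₂ ≈ 8.5629

8.5629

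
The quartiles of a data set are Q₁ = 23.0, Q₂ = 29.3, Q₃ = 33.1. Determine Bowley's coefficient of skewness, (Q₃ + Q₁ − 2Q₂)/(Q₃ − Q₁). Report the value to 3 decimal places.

-0.248

numerator: Q₃ + Q₁ − 2Q₂ = 33.1 + 23.0 − 2×29.3 = -2.5000
denominator: Q₃ − Q₁ = 33.1 − 23.0 = 10.1000
Bowley skewness = -2.5000 / 10.1000 ≈ -0.248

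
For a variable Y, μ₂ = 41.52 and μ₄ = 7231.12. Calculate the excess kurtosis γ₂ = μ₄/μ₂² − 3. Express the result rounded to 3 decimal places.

1.195

μ₂² = 41.52² = 1723.91040
μ₄/μ₂² = 7231.12 / 1723.91040 = 4.19460
γ₂ = 4.19460 − 3 ≈ 1.195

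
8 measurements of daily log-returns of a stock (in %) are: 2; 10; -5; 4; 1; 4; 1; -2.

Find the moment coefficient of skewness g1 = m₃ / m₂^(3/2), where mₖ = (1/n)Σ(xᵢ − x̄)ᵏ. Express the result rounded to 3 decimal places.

0.296

x̄ = (2 + 10 - 5 + 4 + 1 + 4 + 1 - 2) / 8 = 1.8750
deviations (xᵢ − x̄): 0.1250, 8.1250, -6.8750, 2.1250, -0.8750, 2.1250, -0.8750, -3.8750
Σ(xᵢ − x̄)² = 138.8750 ⇒ m₂ = 138.8750/8 = 17.35938
Σ(xᵢ − x̄)³ = 171.0938 ⇒ m₃ = 171.0938/8 = 21.38672
m₂^(3/2) = 17.35938^(1.5) = 72.32711
g1 = m₃ / m₂^(3/2) = 21.38672 / 72.32711 ≈ 0.296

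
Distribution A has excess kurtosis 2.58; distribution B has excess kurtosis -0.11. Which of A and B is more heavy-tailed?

A

Higher excess kurtosis ⇒ heavier tails relative to the normal distribution.
2.58 vs -0.11: the larger is 2.58, so A has heavier tails. (A is leptokurtic — heavier-than-normal tails; the other is platykurtic.)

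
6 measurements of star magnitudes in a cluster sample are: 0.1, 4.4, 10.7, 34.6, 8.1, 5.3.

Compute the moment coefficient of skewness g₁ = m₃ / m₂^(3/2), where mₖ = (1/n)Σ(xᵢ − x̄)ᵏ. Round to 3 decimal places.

1.454

x̄ = (0.1 + 4.4 + 10.7 + 34.6 + 8.1 + 5.3) / 6 = 10.5333
deviations (xᵢ − x̄): -10.4333, -6.1333, 0.1667, 24.0667, -2.4333, -5.2333
Σ(xᵢ − x̄)² = 759.0133 ⇒ m₂ = 759.0133/6 = 126.50222
Σ(xᵢ − x̄)³ = 12415.3504 ⇒ m₃ = 12415.3504/6 = 2069.22507
m₂^(3/2) = 126.50222^(1.5) = 1422.81106
g₁ = m₃ / m₂^(3/2) = 2069.22507 / 1422.81106 ≈ 1.454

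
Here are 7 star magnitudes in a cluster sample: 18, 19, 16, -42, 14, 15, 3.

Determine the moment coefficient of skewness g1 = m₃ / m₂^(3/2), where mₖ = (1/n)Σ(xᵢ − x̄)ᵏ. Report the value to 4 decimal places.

x̄ = (18 + 19 + 16 - 42 + 14 + 15 + 3) / 7 = 6.1429
deviations (xᵢ − x̄): 11.8571, 12.8571, 9.8571, -48.1429, 7.8571, 8.8571, -3.1429
Σ(xᵢ − x̄)² = 2870.8571 ⇒ m₂ = 2870.8571/7 = 410.12245
Σ(xᵢ − x̄)³ = -105683.3878 ⇒ m₃ = -105683.3878/7 = -15097.62682
m₂^(3/2) = 410.12245^(1.5) = 8305.58664
g1 = m₃ / m₂^(3/2) = -15097.62682 / 8305.58664 ≈ -1.8178

-1.8178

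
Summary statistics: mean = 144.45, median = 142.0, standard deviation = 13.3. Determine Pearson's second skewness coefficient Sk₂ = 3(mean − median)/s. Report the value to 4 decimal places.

0.5526

Sk₂ = 3(144.45 − 142.0) / 13.3 = 3 × 2.4500 / 13.3
    = 7.3500 / 13.3 ≈ 0.5526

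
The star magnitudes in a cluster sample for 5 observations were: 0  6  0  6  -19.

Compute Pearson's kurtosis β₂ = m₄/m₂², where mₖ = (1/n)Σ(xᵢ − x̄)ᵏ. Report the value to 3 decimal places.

2.846

x̄ = -1.4000
Σ(xᵢ − x̄)² = 423.2000 ⇒ m₂ = 84.64000
Σ(xᵢ − x̄)⁴ = 101956.2560 ⇒ m₄ = 20391.25120
m₂² = 7163.92960
β₂ = m₄/m₂² = 20391.25120 / 7163.92960 ≈ 2.846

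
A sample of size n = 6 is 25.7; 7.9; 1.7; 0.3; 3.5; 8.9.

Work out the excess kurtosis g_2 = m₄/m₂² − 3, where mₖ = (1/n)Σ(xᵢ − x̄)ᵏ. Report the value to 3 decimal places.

x̄ = 8.0000
Σ(xᵢ − x̄)² = 433.3400 ⇒ m₂ = 72.22333
Σ(xᵢ − x̄)⁴ = 103651.9430 ⇒ m₄ = 17275.32383
m₂² = 5216.20988
g_2 = m₄/m₂² − 3 = 3.31185 − 3 ≈ 0.312

0.312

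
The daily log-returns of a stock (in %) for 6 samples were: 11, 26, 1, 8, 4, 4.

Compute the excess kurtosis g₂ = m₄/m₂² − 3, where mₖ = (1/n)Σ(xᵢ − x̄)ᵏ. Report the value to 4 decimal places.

0.2037

x̄ = 9.0000
Σ(xᵢ − x̄)² = 408.0000 ⇒ m₂ = 68.00000
Σ(xᵢ − x̄)⁴ = 88884.0000 ⇒ m₄ = 14814.00000
m₂² = 4624.00000
g₂ = m₄/m₂² − 3 = 3.20372 − 3 ≈ 0.2037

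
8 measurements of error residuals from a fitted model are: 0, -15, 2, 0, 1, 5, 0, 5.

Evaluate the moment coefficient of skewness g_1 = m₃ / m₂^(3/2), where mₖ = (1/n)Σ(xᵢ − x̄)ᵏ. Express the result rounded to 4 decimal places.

x̄ = (0 - 15 + 2 + 0 + 1 + 5 + 0 + 5) / 8 = -0.2500
deviations (xᵢ − x̄): 0.2500, -14.7500, 2.2500, 0.2500, 1.2500, 5.2500, 0.2500, 5.2500
Σ(xᵢ − x̄)² = 279.5000 ⇒ m₂ = 279.5000/8 = 34.93750
Σ(xᵢ − x̄)³ = -2906.2500 ⇒ m₃ = -2906.2500/8 = -363.28125
m₂^(3/2) = 34.93750^(1.5) = 206.50841
g_1 = m₃ / m₂^(3/2) = -363.28125 / 206.50841 ≈ -1.7592

-1.7592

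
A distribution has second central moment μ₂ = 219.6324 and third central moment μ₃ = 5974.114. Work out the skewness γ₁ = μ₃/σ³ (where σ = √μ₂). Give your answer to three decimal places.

1.835

σ = √μ₂ = √219.6324 = 14.82000
σ³ = μ₂^(3/2) = 3254.95217
γ₁ = μ₃/σ³ = 5974.114 / 3254.95217 ≈ 1.835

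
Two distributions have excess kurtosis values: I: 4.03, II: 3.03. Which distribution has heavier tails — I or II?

Higher excess kurtosis ⇒ heavier tails relative to the normal distribution.
4.03 vs 3.03: the larger is 4.03, so I has heavier tails.

I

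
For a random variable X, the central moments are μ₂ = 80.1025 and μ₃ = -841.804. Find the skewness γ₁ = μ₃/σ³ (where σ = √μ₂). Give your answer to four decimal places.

σ = √μ₂ = √80.1025 = 8.95000
σ³ = μ₂^(3/2) = 716.91738
γ₁ = μ₃/σ³ = -841.804 / 716.91738 ≈ -1.1742

-1.1742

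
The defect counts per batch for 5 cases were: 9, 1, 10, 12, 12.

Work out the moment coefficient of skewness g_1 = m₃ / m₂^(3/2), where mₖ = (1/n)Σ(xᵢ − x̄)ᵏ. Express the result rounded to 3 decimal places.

x̄ = (9 + 1 + 10 + 12 + 12) / 5 = 8.8000
deviations (xᵢ − x̄): 0.2000, -7.8000, 1.2000, 3.2000, 3.2000
Σ(xᵢ − x̄)² = 82.8000 ⇒ m₂ = 82.8000/5 = 16.56000
Σ(xᵢ − x̄)³ = -407.2800 ⇒ m₃ = -407.2800/5 = -81.45600
m₂^(3/2) = 16.56000^(1.5) = 67.38923
g_1 = m₃ / m₂^(3/2) = -81.45600 / 67.38923 ≈ -1.209

-1.209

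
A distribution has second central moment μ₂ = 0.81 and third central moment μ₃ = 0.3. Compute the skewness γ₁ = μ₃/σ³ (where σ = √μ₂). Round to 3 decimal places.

σ = √μ₂ = √0.81 = 0.90000
σ³ = μ₂^(3/2) = 0.72900
γ₁ = μ₃/σ³ = 0.3 / 0.72900 ≈ 0.412

0.412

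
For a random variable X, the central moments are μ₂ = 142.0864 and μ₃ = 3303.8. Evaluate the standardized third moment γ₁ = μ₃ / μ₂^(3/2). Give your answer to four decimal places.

σ = √μ₂ = √142.0864 = 11.92000
σ³ = μ₂^(3/2) = 1693.66989
γ₁ = μ₃/σ³ = 3303.8 / 1693.66989 ≈ 1.9507

1.9507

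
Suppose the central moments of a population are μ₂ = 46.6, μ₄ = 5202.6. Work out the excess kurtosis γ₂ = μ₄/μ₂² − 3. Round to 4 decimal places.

-0.6042

μ₂² = 46.6² = 2171.56000
μ₄/μ₂² = 5202.6 / 2171.56000 = 2.39579
γ₂ = 2.39579 − 3 ≈ -0.6042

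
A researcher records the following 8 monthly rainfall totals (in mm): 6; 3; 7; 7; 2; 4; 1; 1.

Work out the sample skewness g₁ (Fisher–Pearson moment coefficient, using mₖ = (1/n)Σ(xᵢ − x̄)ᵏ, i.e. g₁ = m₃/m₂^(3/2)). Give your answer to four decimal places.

x̄ = (6 + 3 + 7 + 7 + 2 + 4 + 1 + 1) / 8 = 3.8750
deviations (xᵢ − x̄): 2.1250, -0.8750, 3.1250, 3.1250, -1.8750, 0.1250, -2.8750, -2.8750
Σ(xᵢ − x̄)² = 44.8750 ⇒ m₂ = 44.8750/8 = 5.60938
Σ(xᵢ − x̄)³ = 15.8438 ⇒ m₃ = 15.8438/8 = 1.98047
m₂^(3/2) = 5.60938^(1.5) = 13.28531
g₁ = m₃ / m₂^(3/2) = 1.98047 / 13.28531 ≈ 0.1491

0.1491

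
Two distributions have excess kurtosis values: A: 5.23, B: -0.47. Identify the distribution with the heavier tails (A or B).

A

Higher excess kurtosis ⇒ heavier tails relative to the normal distribution.
5.23 vs -0.47: the larger is 5.23, so A has heavier tails. (A is leptokurtic — heavier-than-normal tails; the other is platykurtic.)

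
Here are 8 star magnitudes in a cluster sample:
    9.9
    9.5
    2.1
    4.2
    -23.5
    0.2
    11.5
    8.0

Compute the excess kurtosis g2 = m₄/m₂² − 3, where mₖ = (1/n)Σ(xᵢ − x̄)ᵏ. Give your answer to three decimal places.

x̄ = 2.7375
Σ(xᵢ − x̄)² = 898.8988 ⇒ m₂ = 112.36234
Σ(xᵢ − x̄)⁴ = 485335.1124 ⇒ m₄ = 60666.88904
m₂² = 12625.29629
g2 = m₄/m₂² − 3 = 4.80519 − 3 ≈ 1.805

1.805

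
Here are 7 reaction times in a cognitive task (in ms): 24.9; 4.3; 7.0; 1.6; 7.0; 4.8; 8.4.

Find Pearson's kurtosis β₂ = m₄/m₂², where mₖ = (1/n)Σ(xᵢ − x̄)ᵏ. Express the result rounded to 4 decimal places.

x̄ = 8.2857
Σ(xᵢ − x̄)² = 352.0886 ⇒ m₂ = 50.29837
Σ(xᵢ − x̄)⁴ = 78598.4753 ⇒ m₄ = 11228.35362
m₂² = 2529.92576
β₂ = m₄/m₂² = 11228.35362 / 2529.92576 ≈ 4.4382

4.4382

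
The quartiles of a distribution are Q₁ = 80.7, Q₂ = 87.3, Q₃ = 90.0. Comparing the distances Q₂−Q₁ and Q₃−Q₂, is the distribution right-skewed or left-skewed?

left-skewed

Q₂ − Q₁ = 6.6;  Q₃ − Q₂ = 2.7
Q₂ − Q₁ > Q₃ − Q₂ ⇒ the lower half is more spread out ⇒ left-skewed.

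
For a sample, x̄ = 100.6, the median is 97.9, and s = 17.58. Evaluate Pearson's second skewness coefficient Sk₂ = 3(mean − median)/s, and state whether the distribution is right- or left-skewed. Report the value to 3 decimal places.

Sk₂ = 3(100.6 − 97.9) / 17.58 = 3 × 2.7000 / 17.58
    = 8.1000 / 17.58 ≈ 0.461
Sk₂ > 0 ⇒ mean > median ⇒ right-skewed (positive skew).

0.461, right-skewed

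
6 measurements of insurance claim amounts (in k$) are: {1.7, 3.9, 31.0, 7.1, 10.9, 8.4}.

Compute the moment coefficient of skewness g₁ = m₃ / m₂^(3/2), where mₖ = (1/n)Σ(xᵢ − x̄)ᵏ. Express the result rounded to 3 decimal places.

1.414

x̄ = (1.7 + 3.9 + 31.0 + 7.1 + 10.9 + 8.4) / 6 = 10.5000
deviations (xᵢ − x̄): -8.8000, -6.6000, 20.5000, -3.4000, 0.4000, -2.1000
Σ(xᵢ − x̄)² = 557.3800 ⇒ m₂ = 557.3800/6 = 92.89667
Σ(xᵢ − x̄)³ = 7597.6560 ⇒ m₃ = 7597.6560/6 = 1266.27600
m₂^(3/2) = 92.89667^(1.5) = 895.36517
g₁ = m₃ / m₂^(3/2) = 1266.27600 / 895.36517 ≈ 1.414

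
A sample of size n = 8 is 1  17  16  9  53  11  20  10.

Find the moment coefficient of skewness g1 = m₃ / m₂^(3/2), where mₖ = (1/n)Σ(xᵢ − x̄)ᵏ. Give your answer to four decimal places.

x̄ = (1 + 17 + 16 + 9 + 53 + 11 + 20 + 10) / 8 = 17.1250
deviations (xᵢ − x̄): -16.1250, -0.1250, -1.1250, -8.1250, 35.8750, -6.1250, 2.8750, -7.1250
Σ(xᵢ − x̄)² = 1710.8750 ⇒ m₂ = 1710.8750/8 = 213.85938
Σ(xᵢ − x̄)³ = 40873.4063 ⇒ m₃ = 40873.4063/8 = 5109.17578
m₂^(3/2) = 213.85938^(1.5) = 3127.46487
g1 = m₃ / m₂^(3/2) = 5109.17578 / 3127.46487 ≈ 1.6336

1.6336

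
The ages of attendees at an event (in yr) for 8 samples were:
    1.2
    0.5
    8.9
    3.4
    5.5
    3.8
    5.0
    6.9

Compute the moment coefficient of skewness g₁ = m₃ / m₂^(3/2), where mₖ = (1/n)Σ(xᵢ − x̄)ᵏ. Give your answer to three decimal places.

x̄ = (1.2 + 0.5 + 8.9 + 3.4 + 5.5 + 3.8 + 5.0 + 6.9) / 8 = 4.4000
deviations (xᵢ − x̄): -3.2000, -3.9000, 4.5000, -1.0000, 1.1000, -0.6000, 0.6000, 2.5000
Σ(xᵢ − x̄)² = 54.8800 ⇒ m₂ = 54.8800/8 = 6.86000
Σ(xᵢ − x̄)³ = 14.9940 ⇒ m₃ = 14.9940/8 = 1.87425
m₂^(3/2) = 6.86000^(1.5) = 17.96744
g₁ = m₃ / m₂^(3/2) = 1.87425 / 17.96744 ≈ 0.104

0.104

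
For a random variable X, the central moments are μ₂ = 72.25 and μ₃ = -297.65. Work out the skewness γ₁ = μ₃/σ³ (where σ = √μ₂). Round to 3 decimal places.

-0.485

σ = √μ₂ = √72.25 = 8.50000
σ³ = μ₂^(3/2) = 614.12500
γ₁ = μ₃/σ³ = -297.65 / 614.12500 ≈ -0.485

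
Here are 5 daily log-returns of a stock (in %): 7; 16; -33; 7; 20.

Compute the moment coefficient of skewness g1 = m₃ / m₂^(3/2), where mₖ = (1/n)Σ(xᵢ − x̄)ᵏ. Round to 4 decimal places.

-1.2321

x̄ = (7 + 16 - 33 + 7 + 20) / 5 = 3.4000
deviations (xᵢ − x̄): 3.6000, 12.6000, -36.4000, 3.6000, 16.6000
Σ(xᵢ − x̄)² = 1785.2000 ⇒ m₂ = 1785.2000/5 = 357.04000
Σ(xᵢ − x̄)³ = -41560.5600 ⇒ m₃ = -41560.5600/5 = -8312.11200
m₂^(3/2) = 357.04000^(1.5) = 6746.45007
g1 = m₃ / m₂^(3/2) = -8312.11200 / 6746.45007 ≈ -1.2321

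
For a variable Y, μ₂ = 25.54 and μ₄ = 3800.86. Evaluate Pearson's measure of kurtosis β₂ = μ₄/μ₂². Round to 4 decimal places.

5.8269

μ₂² = 25.54² = 652.29160
μ₄/μ₂² = 3800.86 / 652.29160 = 5.82693
β₂ ≈ 5.8269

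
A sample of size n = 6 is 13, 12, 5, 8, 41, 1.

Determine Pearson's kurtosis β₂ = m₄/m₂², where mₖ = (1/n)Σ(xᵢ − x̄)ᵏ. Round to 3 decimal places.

x̄ = 13.3333
Σ(xᵢ − x̄)² = 1017.3333 ⇒ m₂ = 169.55556
Σ(xᵢ − x̄)⁴ = 614677.7778 ⇒ m₄ = 102446.29630
m₂² = 28749.08642
β₂ = m₄/m₂² = 102446.29630 / 28749.08642 ≈ 3.563

3.563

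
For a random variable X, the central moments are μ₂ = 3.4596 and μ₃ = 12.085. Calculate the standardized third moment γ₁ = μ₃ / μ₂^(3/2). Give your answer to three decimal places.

σ = √μ₂ = √3.4596 = 1.86000
σ³ = μ₂^(3/2) = 6.43486
γ₁ = μ₃/σ³ = 12.085 / 6.43486 ≈ 1.878

1.878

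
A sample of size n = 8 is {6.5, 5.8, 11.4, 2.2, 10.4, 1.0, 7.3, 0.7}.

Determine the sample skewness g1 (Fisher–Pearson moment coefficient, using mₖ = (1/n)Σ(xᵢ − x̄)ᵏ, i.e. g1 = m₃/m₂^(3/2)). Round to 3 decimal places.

0.078

x̄ = (6.5 + 5.8 + 11.4 + 2.2 + 10.4 + 1.0 + 7.3 + 0.7) / 8 = 5.6625
deviations (xᵢ − x̄): 0.8375, 0.1375, 5.7375, -3.4625, 4.7375, -4.6625, 1.6375, -4.9625
Σ(xᵢ − x̄)² = 117.1188 ⇒ m₂ = 117.1188/8 = 14.63984
Σ(xᵢ − x̄)³ = 35.1033 ⇒ m₃ = 35.1033/8 = 4.38791
m₂^(3/2) = 14.63984^(1.5) = 56.01504
g1 = m₃ / m₂^(3/2) = 4.38791 / 56.01504 ≈ 0.078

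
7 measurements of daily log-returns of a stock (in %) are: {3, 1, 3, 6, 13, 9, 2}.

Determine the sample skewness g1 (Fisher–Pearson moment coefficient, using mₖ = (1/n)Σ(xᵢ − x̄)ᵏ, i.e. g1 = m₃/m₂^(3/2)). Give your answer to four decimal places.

0.8161

x̄ = (3 + 1 + 3 + 6 + 13 + 9 + 2) / 7 = 5.2857
deviations (xᵢ − x̄): -2.2857, -4.2857, -2.2857, 0.7143, 7.7143, 3.7143, -3.2857
Σ(xᵢ − x̄)² = 113.4286 ⇒ m₂ = 113.4286/7 = 16.20408
Σ(xᵢ − x̄)³ = 372.6122 ⇒ m₃ = 372.6122/7 = 53.23032
m₂^(3/2) = 16.20408^(1.5) = 65.22839
g1 = m₃ / m₂^(3/2) = 53.23032 / 65.22839 ≈ 0.8161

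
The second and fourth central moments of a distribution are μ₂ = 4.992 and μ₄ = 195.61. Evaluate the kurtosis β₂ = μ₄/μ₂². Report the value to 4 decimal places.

7.8495

μ₂² = 4.992² = 24.92006
μ₄/μ₂² = 195.61 / 24.92006 = 7.84950
β₂ ≈ 7.8495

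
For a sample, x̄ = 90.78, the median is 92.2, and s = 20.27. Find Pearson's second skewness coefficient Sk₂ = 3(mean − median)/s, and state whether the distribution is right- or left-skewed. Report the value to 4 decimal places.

-0.2102, left-skewed

Sk₂ = 3(90.78 − 92.2) / 20.27 = 3 × -1.4200 / 20.27
    = -4.2600 / 20.27 ≈ -0.2102
Sk₂ < 0 ⇒ mean < median ⇒ left-skewed (negative skew).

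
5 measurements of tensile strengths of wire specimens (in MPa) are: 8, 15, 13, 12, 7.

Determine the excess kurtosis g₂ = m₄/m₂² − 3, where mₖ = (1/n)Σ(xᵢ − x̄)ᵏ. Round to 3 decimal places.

x̄ = 11.0000
Σ(xᵢ − x̄)² = 46.0000 ⇒ m₂ = 9.20000
Σ(xᵢ − x̄)⁴ = 610.0000 ⇒ m₄ = 122.00000
m₂² = 84.64000
g₂ = m₄/m₂² − 3 = 1.44140 − 3 ≈ -1.559

-1.559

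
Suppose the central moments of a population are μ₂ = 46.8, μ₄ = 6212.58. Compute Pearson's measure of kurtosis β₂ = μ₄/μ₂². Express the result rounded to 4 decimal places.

μ₂² = 46.8² = 2190.24000
μ₄/μ₂² = 6212.58 / 2190.24000 = 2.83648
β₂ ≈ 2.8365

2.8365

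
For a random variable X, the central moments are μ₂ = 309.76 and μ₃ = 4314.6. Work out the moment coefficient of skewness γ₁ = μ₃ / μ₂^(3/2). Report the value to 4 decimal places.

0.7914

σ = √μ₂ = √309.76 = 17.60000
σ³ = μ₂^(3/2) = 5451.77600
γ₁ = μ₃/σ³ = 4314.6 / 5451.77600 ≈ 0.7914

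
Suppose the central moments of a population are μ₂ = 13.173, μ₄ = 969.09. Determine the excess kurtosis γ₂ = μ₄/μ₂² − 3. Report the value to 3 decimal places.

μ₂² = 13.173² = 173.52793
μ₄/μ₂² = 969.09 / 173.52793 = 5.58463
γ₂ = 5.58463 − 3 ≈ 2.585

2.585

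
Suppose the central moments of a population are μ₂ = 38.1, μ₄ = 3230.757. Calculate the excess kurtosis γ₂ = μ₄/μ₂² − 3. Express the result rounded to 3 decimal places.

μ₂² = 38.1² = 1451.61000
μ₄/μ₂² = 3230.757 / 1451.61000 = 2.22564
γ₂ = 2.22564 − 3 ≈ -0.774

-0.774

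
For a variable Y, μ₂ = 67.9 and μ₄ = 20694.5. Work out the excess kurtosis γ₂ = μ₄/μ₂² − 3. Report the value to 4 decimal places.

1.4886

μ₂² = 67.9² = 4610.41000
μ₄/μ₂² = 20694.5 / 4610.41000 = 4.48865
γ₂ = 4.48865 − 3 ≈ 1.4886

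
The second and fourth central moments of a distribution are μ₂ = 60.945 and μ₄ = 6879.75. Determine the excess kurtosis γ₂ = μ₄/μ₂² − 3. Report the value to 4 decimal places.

μ₂² = 60.945² = 3714.29303
μ₄/μ₂² = 6879.75 / 3714.29303 = 1.85224
γ₂ = 1.85224 − 3 ≈ -1.1478

-1.1478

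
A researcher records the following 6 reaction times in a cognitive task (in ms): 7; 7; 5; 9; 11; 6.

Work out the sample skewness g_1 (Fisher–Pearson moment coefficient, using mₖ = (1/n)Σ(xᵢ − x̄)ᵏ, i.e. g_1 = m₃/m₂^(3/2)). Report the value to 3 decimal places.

x̄ = (7 + 7 + 5 + 9 + 11 + 6) / 6 = 7.5000
deviations (xᵢ − x̄): -0.5000, -0.5000, -2.5000, 1.5000, 3.5000, -1.5000
Σ(xᵢ − x̄)² = 23.5000 ⇒ m₂ = 23.5000/6 = 3.91667
Σ(xᵢ − x̄)³ = 27.0000 ⇒ m₃ = 27.0000/6 = 4.50000
m₂^(3/2) = 3.91667^(1.5) = 7.75131
g_1 = m₃ / m₂^(3/2) = 4.50000 / 7.75131 ≈ 0.581

0.581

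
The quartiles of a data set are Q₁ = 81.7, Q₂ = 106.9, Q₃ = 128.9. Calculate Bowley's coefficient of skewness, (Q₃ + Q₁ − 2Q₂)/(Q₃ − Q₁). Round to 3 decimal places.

numerator: Q₃ + Q₁ − 2Q₂ = 128.9 + 81.7 − 2×106.9 = -3.2000
denominator: Q₃ − Q₁ = 128.9 − 81.7 = 47.2000
Bowley skewness = -3.2000 / 47.2000 ≈ -0.068

-0.068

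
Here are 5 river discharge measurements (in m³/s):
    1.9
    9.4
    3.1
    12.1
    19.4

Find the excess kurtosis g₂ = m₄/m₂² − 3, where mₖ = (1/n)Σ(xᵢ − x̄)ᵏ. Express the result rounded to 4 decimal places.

-1.1607

x̄ = 9.1800
Σ(xᵢ − x̄)² = 202.9880 ⇒ m₂ = 40.59760
Σ(xᵢ − x̄)⁴ = 15157.5152 ⇒ m₄ = 3031.50305
m₂² = 1648.16513
g₂ = m₄/m₂² − 3 = 1.83932 − 3 ≈ -1.1607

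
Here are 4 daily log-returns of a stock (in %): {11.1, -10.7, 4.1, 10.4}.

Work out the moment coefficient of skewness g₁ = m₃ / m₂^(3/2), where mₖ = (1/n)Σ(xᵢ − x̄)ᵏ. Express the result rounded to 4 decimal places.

-0.8556

x̄ = (11.1 - 10.7 + 4.1 + 10.4) / 4 = 3.7250
deviations (xᵢ − x̄): 7.3750, -14.4250, 0.3750, 6.6750
Σ(xᵢ − x̄)² = 307.1675 ⇒ m₂ = 307.1675/4 = 76.79187
Σ(xᵢ − x̄)³ = -2302.9706 ⇒ m₃ = -2302.9706/4 = -575.74266
m₂^(3/2) = 76.79187^(1.5) = 672.93468
g₁ = m₃ / m₂^(3/2) = -575.74266 / 672.93468 ≈ -0.8556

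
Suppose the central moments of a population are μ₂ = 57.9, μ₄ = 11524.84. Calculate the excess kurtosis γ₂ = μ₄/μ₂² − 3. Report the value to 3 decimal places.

0.438

μ₂² = 57.9² = 3352.41000
μ₄/μ₂² = 11524.84 / 3352.41000 = 3.43778
γ₂ = 3.43778 − 3 ≈ 0.438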